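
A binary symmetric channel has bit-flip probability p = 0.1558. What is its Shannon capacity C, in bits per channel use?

For BSC with error probability p:
C = 1 - H(p) where H(p) is binary entropy
H(0.1558) = -0.1558 × log₂(0.1558) - 0.8442 × log₂(0.8442)
H(p) = 0.6242
C = 1 - 0.6242 = 0.3758 bits/use


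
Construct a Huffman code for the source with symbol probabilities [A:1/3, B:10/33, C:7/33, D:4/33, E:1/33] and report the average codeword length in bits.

Huffman tree construction:
Combine smallest probabilities repeatedly
Resulting codes:
  A: 11 (length 2)
  B: 10 (length 2)
  C: 01 (length 2)
  D: 001 (length 3)
  E: 000 (length 3)
Average length = Σ p(s) × length(s) = 2.1515 bits


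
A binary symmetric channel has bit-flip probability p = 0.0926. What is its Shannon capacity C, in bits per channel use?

For BSC with error probability p:
C = 1 - H(p) where H(p) is binary entropy
H(0.0926) = -0.0926 × log₂(0.0926) - 0.9074 × log₂(0.9074)
H(p) = 0.4451
C = 1 - 0.4451 = 0.5549 bits/use


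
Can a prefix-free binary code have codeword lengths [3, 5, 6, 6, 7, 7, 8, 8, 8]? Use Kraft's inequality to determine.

Kraft inequality: Σ 2^(-l_i) ≤ 1 for prefix-free code
Calculating: 2^(-3) + 2^(-5) + 2^(-6) + 2^(-6) + 2^(-7) + 2^(-7) + 2^(-8) + 2^(-8) + 2^(-8)
= 0.125 + 0.03125 + 0.015625 + 0.015625 + 0.0078125 + 0.0078125 + 0.00390625 + 0.00390625 + 0.00390625
= 0.2148
Since 0.2148 ≤ 1, prefix-free code exists


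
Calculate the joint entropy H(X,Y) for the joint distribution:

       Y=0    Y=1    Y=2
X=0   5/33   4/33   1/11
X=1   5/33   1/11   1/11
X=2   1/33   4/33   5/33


H(X,Y) = -Σ p(x,y) log₂ p(x,y)
  p(0,0)=5/33: -0.1515 × log₂(0.1515) = 0.4125
  p(0,1)=4/33: -0.1212 × log₂(0.1212) = 0.3690
  p(0,2)=1/11: -0.0909 × log₂(0.0909) = 0.3145
  p(1,0)=5/33: -0.1515 × log₂(0.1515) = 0.4125
  p(1,1)=1/11: -0.0909 × log₂(0.0909) = 0.3145
  p(1,2)=1/11: -0.0909 × log₂(0.0909) = 0.3145
  p(2,0)=1/33: -0.0303 × log₂(0.0303) = 0.1529
  p(2,1)=4/33: -0.1212 × log₂(0.1212) = 0.3690
  p(2,2)=5/33: -0.1515 × log₂(0.1515) = 0.4125
H(X,Y) = 3.0719 bits


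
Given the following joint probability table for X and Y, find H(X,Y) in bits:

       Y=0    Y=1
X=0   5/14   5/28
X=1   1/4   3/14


H(X,Y) = -Σ p(x,y) log₂ p(x,y)
  p(0,0)=5/14: -0.3571 × log₂(0.3571) = 0.5305
  p(0,1)=5/28: -0.1786 × log₂(0.1786) = 0.4438
  p(1,0)=1/4: -0.2500 × log₂(0.2500) = 0.5000
  p(1,1)=3/14: -0.2143 × log₂(0.2143) = 0.4762
H(X,Y) = 1.9506 bits


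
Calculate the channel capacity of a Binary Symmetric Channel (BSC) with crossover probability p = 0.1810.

For BSC with error probability p:
C = 1 - H(p) where H(p) is binary entropy
H(0.1810) = -0.1810 × log₂(0.1810) - 0.8190 × log₂(0.8190)
H(p) = 0.6823
C = 1 - 0.6823 = 0.3177 bits/use


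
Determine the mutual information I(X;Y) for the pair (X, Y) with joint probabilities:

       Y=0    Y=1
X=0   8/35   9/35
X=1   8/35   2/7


H(X) = 0.9994, H(Y) = 0.9947, H(X,Y) = 1.9936
I(X;Y) = H(X) + H(Y) - H(X,Y) = 0.0005 bits


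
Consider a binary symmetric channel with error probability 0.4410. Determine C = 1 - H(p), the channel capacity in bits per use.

For BSC with error probability p:
C = 1 - H(p) where H(p) is binary entropy
H(0.4410) = -0.4410 × log₂(0.4410) - 0.5590 × log₂(0.5590)
H(p) = 0.9899
C = 1 - 0.9899 = 0.0101 bits/use


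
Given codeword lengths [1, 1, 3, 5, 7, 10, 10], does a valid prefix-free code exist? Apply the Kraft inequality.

Kraft inequality: Σ 2^(-l_i) ≤ 1 for prefix-free code
Calculating: 2^(-1) + 2^(-1) + 2^(-3) + 2^(-5) + 2^(-7) + 2^(-10) + 2^(-10)
= 0.5 + 0.5 + 0.125 + 0.03125 + 0.0078125 + 0.0009765625 + 0.0009765625
= 1.1660
Since 1.1660 > 1, prefix-free code does not exist


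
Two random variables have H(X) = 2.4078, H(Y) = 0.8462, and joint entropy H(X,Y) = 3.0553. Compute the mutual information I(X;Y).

I(X;Y) = H(X) + H(Y) - H(X,Y)
I(X;Y) = 2.4078 + 0.8462 - 3.0553 = 0.1987 bits


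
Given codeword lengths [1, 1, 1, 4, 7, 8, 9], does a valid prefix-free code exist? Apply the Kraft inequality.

Kraft inequality: Σ 2^(-l_i) ≤ 1 for prefix-free code
Calculating: 2^(-1) + 2^(-1) + 2^(-1) + 2^(-4) + 2^(-7) + 2^(-8) + 2^(-9)
= 0.5 + 0.5 + 0.5 + 0.0625 + 0.0078125 + 0.00390625 + 0.001953125
= 1.5762
Since 1.5762 > 1, prefix-free code does not exist


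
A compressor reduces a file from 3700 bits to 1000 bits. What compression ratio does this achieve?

Compression ratio = Original / Compressed
= 3700 / 1000 = 3.70:1


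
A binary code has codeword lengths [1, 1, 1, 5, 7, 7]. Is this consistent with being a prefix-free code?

Kraft inequality: Σ 2^(-l_i) ≤ 1 for prefix-free code
Calculating: 2^(-1) + 2^(-1) + 2^(-1) + 2^(-5) + 2^(-7) + 2^(-7)
= 0.5 + 0.5 + 0.5 + 0.03125 + 0.0078125 + 0.0078125
= 1.5469
Since 1.5469 > 1, prefix-free code does not exist


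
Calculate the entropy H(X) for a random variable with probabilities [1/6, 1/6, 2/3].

H(X) = -Σ p(x) log₂ p(x)
  -1/6 × log₂(1/6) = 0.4308
  -1/6 × log₂(1/6) = 0.4308
  -2/3 × log₂(2/3) = 0.3900
H(X) = 1.2516 bits


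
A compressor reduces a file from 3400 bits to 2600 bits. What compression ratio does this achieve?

Compression ratio = Original / Compressed
= 3400 / 2600 = 1.31:1


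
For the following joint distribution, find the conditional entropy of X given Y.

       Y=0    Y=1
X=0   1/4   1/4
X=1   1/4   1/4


H(X|Y) = Σ_y p(y) H(X|Y=y)
  p(Y=0) = 1/2, H(X|Y=0) = 1.0000
  p(Y=1) = 1/2, H(X|Y=1) = 1.0000
H(X|Y) = 0.5000×1.0000 + 0.5000×1.0000 = 1.0000 bits


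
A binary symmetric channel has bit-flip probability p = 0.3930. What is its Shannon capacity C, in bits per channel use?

For BSC with error probability p:
C = 1 - H(p) where H(p) is binary entropy
H(0.3930) = -0.3930 × log₂(0.3930) - 0.6070 × log₂(0.6070)
H(p) = 0.9667
C = 1 - 0.9667 = 0.0333 bits/use


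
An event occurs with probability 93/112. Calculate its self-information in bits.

Information content I(x) = -log₂(p(x))
I = -log₂(93/112) = -log₂(0.8304)
I = 0.2682 bits


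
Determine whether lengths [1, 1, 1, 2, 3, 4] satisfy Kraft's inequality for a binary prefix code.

Kraft inequality: Σ 2^(-l_i) ≤ 1 for prefix-free code
Calculating: 2^(-1) + 2^(-1) + 2^(-1) + 2^(-2) + 2^(-3) + 2^(-4)
= 0.5 + 0.5 + 0.5 + 0.25 + 0.125 + 0.0625
= 1.9375
Since 1.9375 > 1, prefix-free code does not exist


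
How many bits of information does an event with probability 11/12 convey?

Information content I(x) = -log₂(p(x))
I = -log₂(11/12) = -log₂(0.9167)
I = 0.1255 bits


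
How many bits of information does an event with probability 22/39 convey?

Information content I(x) = -log₂(p(x))
I = -log₂(22/39) = -log₂(0.5641)
I = 0.8260 bits


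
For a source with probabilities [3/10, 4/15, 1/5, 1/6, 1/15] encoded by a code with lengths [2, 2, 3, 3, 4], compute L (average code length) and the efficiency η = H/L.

Average length L = Σ p_i × l_i = 2.5000 bits
Entropy H = 2.1853 bits
Efficiency η = H/L × 100% = 87.41%


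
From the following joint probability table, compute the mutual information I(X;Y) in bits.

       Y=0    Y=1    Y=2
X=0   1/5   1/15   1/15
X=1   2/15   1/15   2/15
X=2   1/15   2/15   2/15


H(X) = 1.5850, H(Y) = 1.5656, H(X,Y) = 3.0566
I(X;Y) = H(X) + H(Y) - H(X,Y) = 0.0940 bits


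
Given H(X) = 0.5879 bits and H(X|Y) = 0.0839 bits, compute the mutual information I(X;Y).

I(X;Y) = H(X) - H(X|Y)
I(X;Y) = 0.5879 - 0.0839 = 0.504 bits


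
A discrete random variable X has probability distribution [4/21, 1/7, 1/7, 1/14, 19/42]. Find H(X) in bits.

H(X) = -Σ p(x) log₂ p(x)
  -4/21 × log₂(4/21) = 0.4557
  -1/7 × log₂(1/7) = 0.4011
  -1/7 × log₂(1/7) = 0.4011
  -1/14 × log₂(1/14) = 0.2720
  -19/42 × log₂(19/42) = 0.5177
H(X) = 2.0474 bits


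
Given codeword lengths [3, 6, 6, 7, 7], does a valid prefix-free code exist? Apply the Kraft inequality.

Kraft inequality: Σ 2^(-l_i) ≤ 1 for prefix-free code
Calculating: 2^(-3) + 2^(-6) + 2^(-6) + 2^(-7) + 2^(-7)
= 0.125 + 0.015625 + 0.015625 + 0.0078125 + 0.0078125
= 0.1719
Since 0.1719 ≤ 1, prefix-free code exists


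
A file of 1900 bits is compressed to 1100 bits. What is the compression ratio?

Compression ratio = Original / Compressed
= 1900 / 1100 = 1.73:1


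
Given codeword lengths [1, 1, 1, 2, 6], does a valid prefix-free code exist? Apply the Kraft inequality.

Kraft inequality: Σ 2^(-l_i) ≤ 1 for prefix-free code
Calculating: 2^(-1) + 2^(-1) + 2^(-1) + 2^(-2) + 2^(-6)
= 0.5 + 0.5 + 0.5 + 0.25 + 0.015625
= 1.7656
Since 1.7656 > 1, prefix-free code does not exist


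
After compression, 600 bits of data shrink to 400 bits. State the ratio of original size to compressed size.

Compression ratio = Original / Compressed
= 600 / 400 = 1.50:1


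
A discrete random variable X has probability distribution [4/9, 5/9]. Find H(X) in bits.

H(X) = -Σ p(x) log₂ p(x)
  -4/9 × log₂(4/9) = 0.5200
  -5/9 × log₂(5/9) = 0.4711
H(X) = 0.9911 bits


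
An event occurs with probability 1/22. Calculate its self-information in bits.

Information content I(x) = -log₂(p(x))
I = -log₂(1/22) = -log₂(0.0455)
I = 4.4594 bits


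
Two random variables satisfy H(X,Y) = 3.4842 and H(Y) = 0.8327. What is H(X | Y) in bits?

Chain rule: H(X,Y) = H(X|Y) + H(Y)
H(X|Y) = H(X,Y) - H(Y) = 3.4842 - 0.8327 = 2.6515 bits


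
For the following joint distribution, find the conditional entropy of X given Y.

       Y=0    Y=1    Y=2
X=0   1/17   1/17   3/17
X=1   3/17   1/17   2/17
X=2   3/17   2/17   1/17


H(X|Y) = Σ_y p(y) H(X|Y=y)
  p(Y=0) = 7/17, H(X|Y=0) = 1.4488
  p(Y=1) = 4/17, H(X|Y=1) = 1.5000
  p(Y=2) = 6/17, H(X|Y=2) = 1.4591
H(X|Y) = 0.4118×1.4488 + 0.2353×1.5000 + 0.3529×1.4591 = 1.4645 bits


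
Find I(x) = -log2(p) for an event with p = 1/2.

Information content I(x) = -log₂(p(x))
I = -log₂(1/2) = -log₂(0.5000)
I = 1.0000 bits


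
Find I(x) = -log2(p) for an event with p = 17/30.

Information content I(x) = -log₂(p(x))
I = -log₂(17/30) = -log₂(0.5667)
I = 0.8194 bits


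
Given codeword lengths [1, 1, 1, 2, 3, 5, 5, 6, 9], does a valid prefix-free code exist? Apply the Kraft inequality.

Kraft inequality: Σ 2^(-l_i) ≤ 1 for prefix-free code
Calculating: 2^(-1) + 2^(-1) + 2^(-1) + 2^(-2) + 2^(-3) + 2^(-5) + 2^(-5) + 2^(-6) + 2^(-9)
= 0.5 + 0.5 + 0.5 + 0.25 + 0.125 + 0.03125 + 0.03125 + 0.015625 + 0.001953125
= 1.9551
Since 1.9551 > 1, prefix-free code does not exist


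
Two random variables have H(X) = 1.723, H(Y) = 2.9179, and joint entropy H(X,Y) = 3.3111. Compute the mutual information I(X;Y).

I(X;Y) = H(X) + H(Y) - H(X,Y)
I(X;Y) = 1.723 + 2.9179 - 3.3111 = 1.3298 bits


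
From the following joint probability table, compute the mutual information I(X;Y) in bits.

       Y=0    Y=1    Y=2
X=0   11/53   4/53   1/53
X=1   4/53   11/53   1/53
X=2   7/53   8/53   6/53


H(X) = 1.5725, H(Y) = 1.4610, H(X,Y) = 2.8738
I(X;Y) = H(X) + H(Y) - H(X,Y) = 0.1596 bits


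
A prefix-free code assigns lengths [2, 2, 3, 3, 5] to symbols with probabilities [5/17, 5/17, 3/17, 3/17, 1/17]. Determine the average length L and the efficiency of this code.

Average length L = Σ p_i × l_i = 2.5294 bits
Entropy H = 2.1622 bits
Efficiency η = H/L × 100% = 85.48%


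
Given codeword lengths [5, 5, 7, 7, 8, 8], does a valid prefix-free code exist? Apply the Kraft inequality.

Kraft inequality: Σ 2^(-l_i) ≤ 1 for prefix-free code
Calculating: 2^(-5) + 2^(-5) + 2^(-7) + 2^(-7) + 2^(-8) + 2^(-8)
= 0.03125 + 0.03125 + 0.0078125 + 0.0078125 + 0.00390625 + 0.00390625
= 0.0859
Since 0.0859 ≤ 1, prefix-free code exists


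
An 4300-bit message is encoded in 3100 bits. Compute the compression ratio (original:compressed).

Compression ratio = Original / Compressed
= 4300 / 3100 = 1.39:1


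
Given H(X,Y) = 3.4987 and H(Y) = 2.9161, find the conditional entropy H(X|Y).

Chain rule: H(X,Y) = H(X|Y) + H(Y)
H(X|Y) = H(X,Y) - H(Y) = 3.4987 - 2.9161 = 0.5826 bits


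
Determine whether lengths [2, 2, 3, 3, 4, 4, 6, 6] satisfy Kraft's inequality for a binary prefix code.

Kraft inequality: Σ 2^(-l_i) ≤ 1 for prefix-free code
Calculating: 2^(-2) + 2^(-2) + 2^(-3) + 2^(-3) + 2^(-4) + 2^(-4) + 2^(-6) + 2^(-6)
= 0.25 + 0.25 + 0.125 + 0.125 + 0.0625 + 0.0625 + 0.015625 + 0.015625
= 0.9062
Since 0.9062 ≤ 1, prefix-free code exists


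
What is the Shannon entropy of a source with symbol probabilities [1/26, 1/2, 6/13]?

H(X) = -Σ p(x) log₂ p(x)
  -1/26 × log₂(1/26) = 0.1808
  -1/2 × log₂(1/2) = 0.5000
  -6/13 × log₂(6/13) = 0.5148
H(X) = 1.1956 bits


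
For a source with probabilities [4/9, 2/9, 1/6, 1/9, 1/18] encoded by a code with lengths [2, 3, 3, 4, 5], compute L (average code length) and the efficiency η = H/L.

Average length L = Σ p_i × l_i = 2.7778 bits
Entropy H = 2.0169 bits
Efficiency η = H/L × 100% = 72.61%


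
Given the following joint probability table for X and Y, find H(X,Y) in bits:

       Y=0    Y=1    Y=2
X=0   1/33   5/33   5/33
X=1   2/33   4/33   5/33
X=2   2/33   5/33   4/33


H(X,Y) = -Σ p(x,y) log₂ p(x,y)
  p(0,0)=1/33: -0.0303 × log₂(0.0303) = 0.1529
  p(0,1)=5/33: -0.1515 × log₂(0.1515) = 0.4125
  p(0,2)=5/33: -0.1515 × log₂(0.1515) = 0.4125
  p(1,0)=2/33: -0.0606 × log₂(0.0606) = 0.2451
  p(1,1)=4/33: -0.1212 × log₂(0.1212) = 0.3690
  p(1,2)=5/33: -0.1515 × log₂(0.1515) = 0.4125
  p(2,0)=2/33: -0.0606 × log₂(0.0606) = 0.2451
  p(2,1)=5/33: -0.1515 × log₂(0.1515) = 0.4125
  p(2,2)=4/33: -0.1212 × log₂(0.1212) = 0.3690
H(X,Y) = 3.0311 bits


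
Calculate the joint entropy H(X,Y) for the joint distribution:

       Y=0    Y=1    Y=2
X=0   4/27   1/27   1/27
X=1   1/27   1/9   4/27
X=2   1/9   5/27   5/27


H(X,Y) = -Σ p(x,y) log₂ p(x,y)
  p(0,0)=4/27: -0.1481 × log₂(0.1481) = 0.4081
  p(0,1)=1/27: -0.0370 × log₂(0.0370) = 0.1761
  p(0,2)=1/27: -0.0370 × log₂(0.0370) = 0.1761
  p(1,0)=1/27: -0.0370 × log₂(0.0370) = 0.1761
  p(1,1)=1/9: -0.1111 × log₂(0.1111) = 0.3522
  p(1,2)=4/27: -0.1481 × log₂(0.1481) = 0.4081
  p(2,0)=1/9: -0.1111 × log₂(0.1111) = 0.3522
  p(2,1)=5/27: -0.1852 × log₂(0.1852) = 0.4505
  p(2,2)=5/27: -0.1852 × log₂(0.1852) = 0.4505
H(X,Y) = 2.9501 bits


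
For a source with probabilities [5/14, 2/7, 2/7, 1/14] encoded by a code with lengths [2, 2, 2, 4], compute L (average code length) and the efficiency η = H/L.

Average length L = Σ p_i × l_i = 2.1429 bits
Entropy H = 1.8352 bits
Efficiency η = H/L × 100% = 85.64%


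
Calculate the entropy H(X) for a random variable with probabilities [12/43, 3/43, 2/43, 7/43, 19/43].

H(X) = -Σ p(x) log₂ p(x)
  -12/43 × log₂(12/43) = 0.5139
  -3/43 × log₂(3/43) = 0.2680
  -2/43 × log₂(2/43) = 0.2059
  -7/43 × log₂(7/43) = 0.4263
  -19/43 × log₂(19/43) = 0.5207
H(X) = 1.9347 bits


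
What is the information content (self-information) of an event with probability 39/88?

Information content I(x) = -log₂(p(x))
I = -log₂(39/88) = -log₂(0.4432)
I = 1.1740 bits


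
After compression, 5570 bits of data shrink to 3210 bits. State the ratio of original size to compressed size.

Compression ratio = Original / Compressed
= 5570 / 3210 = 1.74:1


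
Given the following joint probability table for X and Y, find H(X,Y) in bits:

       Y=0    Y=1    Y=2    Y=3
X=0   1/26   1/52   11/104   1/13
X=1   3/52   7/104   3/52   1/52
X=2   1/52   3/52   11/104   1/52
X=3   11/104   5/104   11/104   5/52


H(X,Y) = -Σ p(x,y) log₂ p(x,y)
  p(0,0)=1/26: -0.0385 × log₂(0.0385) = 0.1808
  p(0,1)=1/52: -0.0192 × log₂(0.0192) = 0.1096
  p(0,2)=11/104: -0.1058 × log₂(0.1058) = 0.3428
  p(0,3)=1/13: -0.0769 × log₂(0.0769) = 0.2846
  p(1,0)=3/52: -0.0577 × log₂(0.0577) = 0.2374
  p(1,1)=7/104: -0.0673 × log₂(0.0673) = 0.2620
  p(1,2)=3/52: -0.0577 × log₂(0.0577) = 0.2374
  p(1,3)=1/52: -0.0192 × log₂(0.0192) = 0.1096
  p(2,0)=1/52: -0.0192 × log₂(0.0192) = 0.1096
  p(2,1)=3/52: -0.0577 × log₂(0.0577) = 0.2374
  p(2,2)=11/104: -0.1058 × log₂(0.1058) = 0.3428
  p(2,3)=1/52: -0.0192 × log₂(0.0192) = 0.1096
  p(3,0)=11/104: -0.1058 × log₂(0.1058) = 0.3428
  p(3,1)=5/104: -0.0481 × log₂(0.0481) = 0.2105
  p(3,2)=11/104: -0.1058 × log₂(0.1058) = 0.3428
  p(3,3)=5/52: -0.0962 × log₂(0.0962) = 0.3249
H(X,Y) = 3.7848 bits


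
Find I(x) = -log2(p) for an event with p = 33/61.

Information content I(x) = -log₂(p(x))
I = -log₂(33/61) = -log₂(0.5410)
I = 0.8863 bits


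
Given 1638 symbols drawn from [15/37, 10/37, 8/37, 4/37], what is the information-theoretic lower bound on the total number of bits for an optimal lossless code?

Entropy H = 1.8629 bits/symbol
Minimum bits = H × n = 1.8629 × 1638
= 3051.42 bits


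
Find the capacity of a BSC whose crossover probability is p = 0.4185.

For BSC with error probability p:
C = 1 - H(p) where H(p) is binary entropy
H(0.4185) = -0.4185 × log₂(0.4185) - 0.5815 × log₂(0.5815)
H(p) = 0.9807
C = 1 - 0.9807 = 0.0193 bits/use


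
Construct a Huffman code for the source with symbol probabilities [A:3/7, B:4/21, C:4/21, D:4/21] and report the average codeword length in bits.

Huffman tree construction:
Combine smallest probabilities repeatedly
Resulting codes:
  A: 0 (length 1)
  B: 110 (length 3)
  C: 111 (length 3)
  D: 10 (length 2)
Average length = Σ p(s) × length(s) = 1.9524 bits


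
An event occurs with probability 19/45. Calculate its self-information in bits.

Information content I(x) = -log₂(p(x))
I = -log₂(19/45) = -log₂(0.4222)
I = 1.2439 bits


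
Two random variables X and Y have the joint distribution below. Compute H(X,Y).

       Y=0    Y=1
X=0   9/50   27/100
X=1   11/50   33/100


H(X,Y) = -Σ p(x,y) log₂ p(x,y)
  p(0,0)=9/50: -0.1800 × log₂(0.1800) = 0.4453
  p(0,1)=27/100: -0.2700 × log₂(0.2700) = 0.5100
  p(1,0)=11/50: -0.2200 × log₂(0.2200) = 0.4806
  p(1,1)=33/100: -0.3300 × log₂(0.3300) = 0.5278
H(X,Y) = 1.9637 bits


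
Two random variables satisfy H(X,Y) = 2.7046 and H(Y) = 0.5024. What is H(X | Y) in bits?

Chain rule: H(X,Y) = H(X|Y) + H(Y)
H(X|Y) = H(X,Y) - H(Y) = 2.7046 - 0.5024 = 2.2022 bits


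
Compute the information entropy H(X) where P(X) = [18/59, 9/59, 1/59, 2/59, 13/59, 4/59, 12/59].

H(X) = -Σ p(x) log₂ p(x)
  -18/59 × log₂(18/59) = 0.5225
  -9/59 × log₂(9/59) = 0.4138
  -1/59 × log₂(1/59) = 0.0997
  -2/59 × log₂(2/59) = 0.1655
  -13/59 × log₂(13/59) = 0.4808
  -4/59 × log₂(4/59) = 0.2632
  -12/59 × log₂(12/59) = 0.4673
H(X) = 2.4129 bits


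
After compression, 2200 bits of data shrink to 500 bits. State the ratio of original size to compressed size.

Compression ratio = Original / Compressed
= 2200 / 500 = 4.40:1


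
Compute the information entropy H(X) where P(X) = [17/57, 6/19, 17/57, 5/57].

H(X) = -Σ p(x) log₂ p(x)
  -17/57 × log₂(17/57) = 0.5206
  -6/19 × log₂(6/19) = 0.5251
  -17/57 × log₂(17/57) = 0.5206
  -5/57 × log₂(5/57) = 0.3080
H(X) = 1.8743 bits


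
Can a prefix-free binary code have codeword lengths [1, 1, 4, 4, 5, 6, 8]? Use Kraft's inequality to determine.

Kraft inequality: Σ 2^(-l_i) ≤ 1 for prefix-free code
Calculating: 2^(-1) + 2^(-1) + 2^(-4) + 2^(-4) + 2^(-5) + 2^(-6) + 2^(-8)
= 0.5 + 0.5 + 0.0625 + 0.0625 + 0.03125 + 0.015625 + 0.00390625
= 1.1758
Since 1.1758 > 1, prefix-free code does not exist


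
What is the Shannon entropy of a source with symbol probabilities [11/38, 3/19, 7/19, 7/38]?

H(X) = -Σ p(x) log₂ p(x)
  -11/38 × log₂(11/38) = 0.5177
  -3/19 × log₂(3/19) = 0.4205
  -7/19 × log₂(7/19) = 0.5307
  -7/38 × log₂(7/38) = 0.4496
H(X) = 1.9185 bits


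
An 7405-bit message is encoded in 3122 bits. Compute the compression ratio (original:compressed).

Compression ratio = Original / Compressed
= 7405 / 3122 = 2.37:1


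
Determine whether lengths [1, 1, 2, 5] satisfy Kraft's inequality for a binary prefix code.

Kraft inequality: Σ 2^(-l_i) ≤ 1 for prefix-free code
Calculating: 2^(-1) + 2^(-1) + 2^(-2) + 2^(-5)
= 0.5 + 0.5 + 0.25 + 0.03125
= 1.2812
Since 1.2812 > 1, prefix-free code does not exist


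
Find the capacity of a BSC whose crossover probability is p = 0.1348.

For BSC with error probability p:
C = 1 - H(p) where H(p) is binary entropy
H(0.1348) = -0.1348 × log₂(0.1348) - 0.8652 × log₂(0.8652)
H(p) = 0.5705
C = 1 - 0.5705 = 0.4295 bits/use


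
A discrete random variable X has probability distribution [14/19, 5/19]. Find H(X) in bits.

H(X) = -Σ p(x) log₂ p(x)
  -14/19 × log₂(14/19) = 0.3246
  -5/19 × log₂(5/19) = 0.5068
H(X) = 0.8315 bits


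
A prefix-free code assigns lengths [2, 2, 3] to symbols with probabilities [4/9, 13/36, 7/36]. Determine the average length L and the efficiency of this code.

Average length L = Σ p_i × l_i = 2.1944 bits
Entropy H = 1.5100 bits
Efficiency η = H/L × 100% = 68.81%


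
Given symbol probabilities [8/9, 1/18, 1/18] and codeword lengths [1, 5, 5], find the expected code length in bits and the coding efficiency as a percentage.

Average length L = Σ p_i × l_i = 1.4444 bits
Entropy H = 0.6144 bits
Efficiency η = H/L × 100% = 42.53%


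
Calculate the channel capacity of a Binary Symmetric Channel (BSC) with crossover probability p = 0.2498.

For BSC with error probability p:
C = 1 - H(p) where H(p) is binary entropy
H(0.2498) = -0.2498 × log₂(0.2498) - 0.7502 × log₂(0.7502)
H(p) = 0.8110
C = 1 - 0.8110 = 0.1890 bits/use


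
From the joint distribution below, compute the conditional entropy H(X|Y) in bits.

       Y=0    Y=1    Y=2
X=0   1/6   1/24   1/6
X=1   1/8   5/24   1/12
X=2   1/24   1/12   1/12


H(X|Y) = Σ_y p(y) H(X|Y=y)
  p(Y=0) = 1/3, H(X|Y=0) = 1.4056
  p(Y=1) = 1/3, H(X|Y=1) = 1.2988
  p(Y=2) = 1/3, H(X|Y=2) = 1.5000
H(X|Y) = 0.3333×1.4056 + 0.3333×1.2988 + 0.3333×1.5000 = 1.4015 bits


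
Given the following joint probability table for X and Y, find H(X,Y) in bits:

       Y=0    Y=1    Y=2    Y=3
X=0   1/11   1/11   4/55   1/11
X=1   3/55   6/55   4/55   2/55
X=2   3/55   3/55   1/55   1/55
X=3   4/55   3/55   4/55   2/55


H(X,Y) = -Σ p(x,y) log₂ p(x,y)
  p(0,0)=1/11: -0.0909 × log₂(0.0909) = 0.3145
  p(0,1)=1/11: -0.0909 × log₂(0.0909) = 0.3145
  p(0,2)=4/55: -0.0727 × log₂(0.0727) = 0.2750
  p(0,3)=1/11: -0.0909 × log₂(0.0909) = 0.3145
  p(1,0)=3/55: -0.0545 × log₂(0.0545) = 0.2289
  p(1,1)=6/55: -0.1091 × log₂(0.1091) = 0.3487
  p(1,2)=4/55: -0.0727 × log₂(0.0727) = 0.2750
  p(1,3)=2/55: -0.0364 × log₂(0.0364) = 0.1739
  p(2,0)=3/55: -0.0545 × log₂(0.0545) = 0.2289
  p(2,1)=3/55: -0.0545 × log₂(0.0545) = 0.2289
  p(2,2)=1/55: -0.0182 × log₂(0.0182) = 0.1051
  p(2,3)=1/55: -0.0182 × log₂(0.0182) = 0.1051
  p(3,0)=4/55: -0.0727 × log₂(0.0727) = 0.2750
  p(3,1)=3/55: -0.0545 × log₂(0.0545) = 0.2289
  p(3,2)=4/55: -0.0727 × log₂(0.0727) = 0.2750
  p(3,3)=2/55: -0.0364 × log₂(0.0364) = 0.1739
H(X,Y) = 3.8658 bits


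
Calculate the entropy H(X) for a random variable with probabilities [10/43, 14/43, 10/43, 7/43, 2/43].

H(X) = -Σ p(x) log₂ p(x)
  -10/43 × log₂(10/43) = 0.4894
  -14/43 × log₂(14/43) = 0.5271
  -10/43 × log₂(10/43) = 0.4894
  -7/43 × log₂(7/43) = 0.4263
  -2/43 × log₂(2/43) = 0.2059
H(X) = 2.1381 bits


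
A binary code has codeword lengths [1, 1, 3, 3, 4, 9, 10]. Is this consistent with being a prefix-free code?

Kraft inequality: Σ 2^(-l_i) ≤ 1 for prefix-free code
Calculating: 2^(-1) + 2^(-1) + 2^(-3) + 2^(-3) + 2^(-4) + 2^(-9) + 2^(-10)
= 0.5 + 0.5 + 0.125 + 0.125 + 0.0625 + 0.001953125 + 0.0009765625
= 1.3154
Since 1.3154 > 1, prefix-free code does not exist


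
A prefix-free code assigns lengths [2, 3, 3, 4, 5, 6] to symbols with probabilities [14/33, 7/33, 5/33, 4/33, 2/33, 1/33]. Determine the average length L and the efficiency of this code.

Average length L = Σ p_i × l_i = 2.9091 bits
Entropy H = 2.1788 bits
Efficiency η = H/L × 100% = 74.90%


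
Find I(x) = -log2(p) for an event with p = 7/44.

Information content I(x) = -log₂(p(x))
I = -log₂(7/44) = -log₂(0.1591)
I = 2.6521 bits


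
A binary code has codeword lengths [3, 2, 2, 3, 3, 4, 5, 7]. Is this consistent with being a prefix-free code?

Kraft inequality: Σ 2^(-l_i) ≤ 1 for prefix-free code
Calculating: 2^(-3) + 2^(-2) + 2^(-2) + 2^(-3) + 2^(-3) + 2^(-4) + 2^(-5) + 2^(-7)
= 0.125 + 0.25 + 0.25 + 0.125 + 0.125 + 0.0625 + 0.03125 + 0.0078125
= 0.9766
Since 0.9766 ≤ 1, prefix-free code exists


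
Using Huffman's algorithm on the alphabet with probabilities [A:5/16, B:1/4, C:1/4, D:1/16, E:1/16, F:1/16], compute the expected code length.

Huffman tree construction:
Combine smallest probabilities repeatedly
Resulting codes:
  A: 11 (length 2)
  B: 01 (length 2)
  C: 10 (length 2)
  D: 0010 (length 4)
  E: 0011 (length 4)
  F: 000 (length 3)
Average length = Σ p(s) × length(s) = 2.3125 bits


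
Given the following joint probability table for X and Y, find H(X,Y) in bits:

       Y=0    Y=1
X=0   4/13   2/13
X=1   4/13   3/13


H(X,Y) = -Σ p(x,y) log₂ p(x,y)
  p(0,0)=4/13: -0.3077 × log₂(0.3077) = 0.5232
  p(0,1)=2/13: -0.1538 × log₂(0.1538) = 0.4155
  p(1,0)=4/13: -0.3077 × log₂(0.3077) = 0.5232
  p(1,1)=3/13: -0.2308 × log₂(0.2308) = 0.4882
H(X,Y) = 1.9501 bits


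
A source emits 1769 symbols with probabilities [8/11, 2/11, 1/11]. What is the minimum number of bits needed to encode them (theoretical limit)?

Entropy H = 1.0958 bits/symbol
Minimum bits = H × n = 1.0958 × 1769
= 1938.46 bits


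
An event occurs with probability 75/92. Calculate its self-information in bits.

Information content I(x) = -log₂(p(x))
I = -log₂(75/92) = -log₂(0.8152)
I = 0.2947 bits


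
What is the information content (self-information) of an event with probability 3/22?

Information content I(x) = -log₂(p(x))
I = -log₂(3/22) = -log₂(0.1364)
I = 2.8745 bits


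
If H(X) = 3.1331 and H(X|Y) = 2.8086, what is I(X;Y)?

I(X;Y) = H(X) - H(X|Y)
I(X;Y) = 3.1331 - 2.8086 = 0.3245 bits


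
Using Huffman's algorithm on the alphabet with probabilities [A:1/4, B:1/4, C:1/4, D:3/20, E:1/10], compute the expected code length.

Huffman tree construction:
Combine smallest probabilities repeatedly
Resulting codes:
  A: 00 (length 2)
  B: 01 (length 2)
  C: 10 (length 2)
  D: 111 (length 3)
  E: 110 (length 3)
Average length = Σ p(s) × length(s) = 2.2500 bits


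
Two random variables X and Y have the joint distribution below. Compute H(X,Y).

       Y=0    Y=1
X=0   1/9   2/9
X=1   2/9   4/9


H(X,Y) = -Σ p(x,y) log₂ p(x,y)
  p(0,0)=1/9: -0.1111 × log₂(0.1111) = 0.3522
  p(0,1)=2/9: -0.2222 × log₂(0.2222) = 0.4822
  p(1,0)=2/9: -0.2222 × log₂(0.2222) = 0.4822
  p(1,1)=4/9: -0.4444 × log₂(0.4444) = 0.5200
H(X,Y) = 1.8366 bits


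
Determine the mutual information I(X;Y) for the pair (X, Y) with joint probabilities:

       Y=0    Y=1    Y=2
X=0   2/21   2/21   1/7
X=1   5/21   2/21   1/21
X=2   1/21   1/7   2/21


H(X) = 1.5751, H(Y) = 1.5751, H(X,Y) = 3.0057
I(X;Y) = H(X) + H(Y) - H(X,Y) = 0.1446 bits


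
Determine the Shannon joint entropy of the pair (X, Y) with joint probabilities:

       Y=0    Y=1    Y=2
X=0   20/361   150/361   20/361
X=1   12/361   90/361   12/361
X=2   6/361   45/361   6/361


H(X,Y) = -Σ p(x,y) log₂ p(x,y)
  p(0,0)=20/361: -0.0554 × log₂(0.0554) = 0.2312
  p(0,1)=150/361: -0.4155 × log₂(0.4155) = 0.5265
  p(0,2)=20/361: -0.0554 × log₂(0.0554) = 0.2312
  p(1,0)=12/361: -0.0332 × log₂(0.0332) = 0.1632
  p(1,1)=90/361: -0.2493 × log₂(0.2493) = 0.4996
  p(1,2)=12/361: -0.0332 × log₂(0.0332) = 0.1632
  p(2,0)=6/361: -0.0166 × log₂(0.0166) = 0.0982
  p(2,1)=45/361: -0.1247 × log₂(0.1247) = 0.3745
  p(2,2)=6/361: -0.0166 × log₂(0.0166) = 0.0982
H(X,Y) = 2.3860 bits


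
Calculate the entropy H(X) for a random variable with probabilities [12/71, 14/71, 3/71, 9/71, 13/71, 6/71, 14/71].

H(X) = -Σ p(x) log₂ p(x)
  -12/71 × log₂(12/71) = 0.4335
  -14/71 × log₂(14/71) = 0.4619
  -3/71 × log₂(3/71) = 0.1929
  -9/71 × log₂(9/71) = 0.3777
  -13/71 × log₂(13/71) = 0.4485
  -6/71 × log₂(6/71) = 0.3012
  -14/71 × log₂(14/71) = 0.4619
H(X) = 2.6776 bits


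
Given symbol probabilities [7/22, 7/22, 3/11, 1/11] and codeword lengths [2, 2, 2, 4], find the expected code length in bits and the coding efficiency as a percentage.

Average length L = Σ p_i × l_i = 2.1818 bits
Entropy H = 1.8770 bits
Efficiency η = H/L × 100% = 86.03%


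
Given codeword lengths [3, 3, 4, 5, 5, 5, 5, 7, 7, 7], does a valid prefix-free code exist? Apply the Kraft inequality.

Kraft inequality: Σ 2^(-l_i) ≤ 1 for prefix-free code
Calculating: 2^(-3) + 2^(-3) + 2^(-4) + 2^(-5) + 2^(-5) + 2^(-5) + 2^(-5) + 2^(-7) + 2^(-7) + 2^(-7)
= 0.125 + 0.125 + 0.0625 + 0.03125 + 0.03125 + 0.03125 + 0.03125 + 0.0078125 + 0.0078125 + 0.0078125
= 0.4609
Since 0.4609 ≤ 1, prefix-free code exists


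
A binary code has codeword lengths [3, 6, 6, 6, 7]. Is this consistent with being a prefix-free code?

Kraft inequality: Σ 2^(-l_i) ≤ 1 for prefix-free code
Calculating: 2^(-3) + 2^(-6) + 2^(-6) + 2^(-6) + 2^(-7)
= 0.125 + 0.015625 + 0.015625 + 0.015625 + 0.0078125
= 0.1797
Since 0.1797 ≤ 1, prefix-free code exists


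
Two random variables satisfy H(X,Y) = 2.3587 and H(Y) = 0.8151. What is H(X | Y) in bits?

Chain rule: H(X,Y) = H(X|Y) + H(Y)
H(X|Y) = H(X,Y) - H(Y) = 2.3587 - 0.8151 = 1.5436 bits


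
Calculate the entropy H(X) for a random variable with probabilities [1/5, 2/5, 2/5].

H(X) = -Σ p(x) log₂ p(x)
  -1/5 × log₂(1/5) = 0.4644
  -2/5 × log₂(2/5) = 0.5288
  -2/5 × log₂(2/5) = 0.5288
H(X) = 1.5219 bits


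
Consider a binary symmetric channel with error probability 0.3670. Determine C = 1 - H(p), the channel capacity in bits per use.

For BSC with error probability p:
C = 1 - H(p) where H(p) is binary entropy
H(0.3670) = -0.3670 × log₂(0.3670) - 0.6330 × log₂(0.6330)
H(p) = 0.9483
C = 1 - 0.9483 = 0.0517 bits/use


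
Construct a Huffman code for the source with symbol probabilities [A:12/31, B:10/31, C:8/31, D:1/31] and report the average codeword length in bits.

Huffman tree construction:
Combine smallest probabilities repeatedly
Resulting codes:
  A: 0 (length 1)
  B: 11 (length 2)
  C: 101 (length 3)
  D: 100 (length 3)
Average length = Σ p(s) × length(s) = 1.9032 bits


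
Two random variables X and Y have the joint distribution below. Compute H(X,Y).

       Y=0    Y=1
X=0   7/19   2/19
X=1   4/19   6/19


H(X,Y) = -Σ p(x,y) log₂ p(x,y)
  p(0,0)=7/19: -0.3684 × log₂(0.3684) = 0.5307
  p(0,1)=2/19: -0.1053 × log₂(0.1053) = 0.3419
  p(1,0)=4/19: -0.2105 × log₂(0.2105) = 0.4732
  p(1,1)=6/19: -0.3158 × log₂(0.3158) = 0.5251
H(X,Y) = 1.8710 bits


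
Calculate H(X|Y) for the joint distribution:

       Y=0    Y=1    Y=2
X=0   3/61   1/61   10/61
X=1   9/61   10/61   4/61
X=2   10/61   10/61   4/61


H(X|Y) = Σ_y p(y) H(X|Y=y)
  p(Y=0) = 22/61, H(X|Y=0) = 1.4365
  p(Y=1) = 21/61, H(X|Y=1) = 1.2286
  p(Y=2) = 18/61, H(X|Y=2) = 1.4355
H(X|Y) = 0.3607×1.4365 + 0.3443×1.2286 + 0.2951×1.4355 = 1.3646 bits


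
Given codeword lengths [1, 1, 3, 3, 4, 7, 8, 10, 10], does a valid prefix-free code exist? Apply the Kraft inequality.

Kraft inequality: Σ 2^(-l_i) ≤ 1 for prefix-free code
Calculating: 2^(-1) + 2^(-1) + 2^(-3) + 2^(-3) + 2^(-4) + 2^(-7) + 2^(-8) + 2^(-10) + 2^(-10)
= 0.5 + 0.5 + 0.125 + 0.125 + 0.0625 + 0.0078125 + 0.00390625 + 0.0009765625 + 0.0009765625
= 1.3262
Since 1.3262 > 1, prefix-free code does not exist


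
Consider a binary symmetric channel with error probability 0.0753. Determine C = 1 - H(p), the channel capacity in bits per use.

For BSC with error probability p:
C = 1 - H(p) where H(p) is binary entropy
H(0.0753) = -0.0753 × log₂(0.0753) - 0.9247 × log₂(0.9247)
H(p) = 0.3854
C = 1 - 0.3854 = 0.6146 bits/use


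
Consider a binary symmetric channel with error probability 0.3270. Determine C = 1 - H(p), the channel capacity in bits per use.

For BSC with error probability p:
C = 1 - H(p) where H(p) is binary entropy
H(0.3270) = -0.3270 × log₂(0.3270) - 0.6730 × log₂(0.6730)
H(p) = 0.9118
C = 1 - 0.9118 = 0.0882 bits/use


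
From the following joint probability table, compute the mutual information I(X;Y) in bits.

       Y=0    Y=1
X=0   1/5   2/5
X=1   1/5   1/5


H(X) = 0.9710, H(Y) = 0.9710, H(X,Y) = 1.9219
I(X;Y) = H(X) + H(Y) - H(X,Y) = 0.0200 bits


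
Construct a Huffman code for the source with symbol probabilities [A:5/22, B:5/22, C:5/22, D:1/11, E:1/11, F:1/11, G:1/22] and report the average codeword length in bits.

Huffman tree construction:
Combine smallest probabilities repeatedly
Resulting codes:
  A: 00 (length 2)
  B: 01 (length 2)
  C: 10 (length 2)
  D: 1101 (length 4)
  E: 1110 (length 4)
  F: 1111 (length 4)
  G: 1100 (length 4)
Average length = Σ p(s) × length(s) = 2.6364 bits


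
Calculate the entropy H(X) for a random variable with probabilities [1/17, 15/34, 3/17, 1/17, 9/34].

H(X) = -Σ p(x) log₂ p(x)
  -1/17 × log₂(1/17) = 0.2404
  -15/34 × log₂(15/34) = 0.5208
  -3/17 × log₂(3/17) = 0.4416
  -1/17 × log₂(1/17) = 0.2404
  -9/34 × log₂(9/34) = 0.5076
H(X) = 1.9509 bits


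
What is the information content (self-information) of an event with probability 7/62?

Information content I(x) = -log₂(p(x))
I = -log₂(7/62) = -log₂(0.1129)
I = 3.1468 bits


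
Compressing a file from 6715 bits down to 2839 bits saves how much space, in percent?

Space savings = (1 - Compressed/Original) × 100%
= (1 - 2839/6715) × 100%
= 57.72%


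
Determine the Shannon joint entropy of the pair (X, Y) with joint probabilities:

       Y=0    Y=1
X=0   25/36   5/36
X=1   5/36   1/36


H(X,Y) = -Σ p(x,y) log₂ p(x,y)
  p(0,0)=25/36: -0.6944 × log₂(0.6944) = 0.3653
  p(0,1)=5/36: -0.1389 × log₂(0.1389) = 0.3956
  p(1,0)=5/36: -0.1389 × log₂(0.1389) = 0.3956
  p(1,1)=1/36: -0.0278 × log₂(0.0278) = 0.1436
H(X,Y) = 1.3000 bits


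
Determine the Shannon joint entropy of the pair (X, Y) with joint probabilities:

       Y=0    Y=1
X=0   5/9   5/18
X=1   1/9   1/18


H(X,Y) = -Σ p(x,y) log₂ p(x,y)
  p(0,0)=5/9: -0.5556 × log₂(0.5556) = 0.4711
  p(0,1)=5/18: -0.2778 × log₂(0.2778) = 0.5133
  p(1,0)=1/9: -0.1111 × log₂(0.1111) = 0.3522
  p(1,1)=1/18: -0.0556 × log₂(0.0556) = 0.2317
H(X,Y) = 1.5683 bits


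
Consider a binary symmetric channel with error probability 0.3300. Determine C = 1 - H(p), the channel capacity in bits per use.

For BSC with error probability p:
C = 1 - H(p) where H(p) is binary entropy
H(0.3300) = -0.3300 × log₂(0.3300) - 0.6700 × log₂(0.6700)
H(p) = 0.9149
C = 1 - 0.9149 = 0.0851 bits/use


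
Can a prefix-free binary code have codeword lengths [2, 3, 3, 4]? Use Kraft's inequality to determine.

Kraft inequality: Σ 2^(-l_i) ≤ 1 for prefix-free code
Calculating: 2^(-2) + 2^(-3) + 2^(-3) + 2^(-4)
= 0.25 + 0.125 + 0.125 + 0.0625
= 0.5625
Since 0.5625 ≤ 1, prefix-free code exists


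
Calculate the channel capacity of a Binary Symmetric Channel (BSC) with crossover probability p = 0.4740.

For BSC with error probability p:
C = 1 - H(p) where H(p) is binary entropy
H(0.4740) = -0.4740 × log₂(0.4740) - 0.5260 × log₂(0.5260)
H(p) = 0.9980
C = 1 - 0.9980 = 0.0020 bits/use


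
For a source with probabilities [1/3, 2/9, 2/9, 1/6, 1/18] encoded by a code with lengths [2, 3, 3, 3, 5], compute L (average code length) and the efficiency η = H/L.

Average length L = Σ p_i × l_i = 2.7778 bits
Entropy H = 2.1552 bits
Efficiency η = H/L × 100% = 77.59%


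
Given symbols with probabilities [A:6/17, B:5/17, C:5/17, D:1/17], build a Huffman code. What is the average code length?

Huffman tree construction:
Combine smallest probabilities repeatedly
Resulting codes:
  A: 11 (length 2)
  B: 01 (length 2)
  C: 10 (length 2)
  D: 00 (length 2)
Average length = Σ p(s) × length(s) = 2.0000 bits


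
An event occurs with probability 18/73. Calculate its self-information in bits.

Information content I(x) = -log₂(p(x))
I = -log₂(18/73) = -log₂(0.2466)
I = 2.0199 bits


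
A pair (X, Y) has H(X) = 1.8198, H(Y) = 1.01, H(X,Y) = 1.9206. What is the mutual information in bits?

I(X;Y) = H(X) + H(Y) - H(X,Y)
I(X;Y) = 1.8198 + 1.01 - 1.9206 = 0.9092 bits


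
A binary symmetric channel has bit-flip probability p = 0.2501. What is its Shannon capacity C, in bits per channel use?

For BSC with error probability p:
C = 1 - H(p) where H(p) is binary entropy
H(0.2501) = -0.2501 × log₂(0.2501) - 0.7499 × log₂(0.7499)
H(p) = 0.8114
C = 1 - 0.8114 = 0.1886 bits/use


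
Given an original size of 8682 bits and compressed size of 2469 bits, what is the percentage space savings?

Space savings = (1 - Compressed/Original) × 100%
= (1 - 2469/8682) × 100%
= 71.56%


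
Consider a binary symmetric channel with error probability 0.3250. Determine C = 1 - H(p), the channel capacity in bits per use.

For BSC with error probability p:
C = 1 - H(p) where H(p) is binary entropy
H(0.3250) = -0.3250 × log₂(0.3250) - 0.6750 × log₂(0.6750)
H(p) = 0.9097
C = 1 - 0.9097 = 0.0903 bits/use


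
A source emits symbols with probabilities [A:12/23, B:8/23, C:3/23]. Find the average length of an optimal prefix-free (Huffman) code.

Huffman tree construction:
Combine smallest probabilities repeatedly
Resulting codes:
  A: 1 (length 1)
  B: 01 (length 2)
  C: 00 (length 2)
Average length = Σ p(s) × length(s) = 1.4783 bits


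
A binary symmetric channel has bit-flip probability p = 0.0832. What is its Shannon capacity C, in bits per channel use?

For BSC with error probability p:
C = 1 - H(p) where H(p) is binary entropy
H(0.0832) = -0.0832 × log₂(0.0832) - 0.9168 × log₂(0.9168)
H(p) = 0.4134
C = 1 - 0.4134 = 0.5866 bits/use


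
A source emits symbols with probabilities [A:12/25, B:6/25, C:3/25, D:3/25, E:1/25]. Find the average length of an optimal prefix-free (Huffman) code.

Huffman tree construction:
Combine smallest probabilities repeatedly
Resulting codes:
  A: 0 (length 1)
  B: 10 (length 2)
  C: 1111 (length 4)
  D: 110 (length 3)
  E: 1110 (length 4)
Average length = Σ p(s) × length(s) = 1.9600 bits


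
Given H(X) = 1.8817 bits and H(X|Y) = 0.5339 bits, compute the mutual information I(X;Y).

I(X;Y) = H(X) - H(X|Y)
I(X;Y) = 1.8817 - 0.5339 = 1.3478 bits


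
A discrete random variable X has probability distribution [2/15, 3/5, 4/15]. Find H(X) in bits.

H(X) = -Σ p(x) log₂ p(x)
  -2/15 × log₂(2/15) = 0.3876
  -3/5 × log₂(3/5) = 0.4422
  -4/15 × log₂(4/15) = 0.5085
H(X) = 1.3383 bits


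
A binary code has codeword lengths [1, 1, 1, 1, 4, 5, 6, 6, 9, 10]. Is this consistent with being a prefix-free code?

Kraft inequality: Σ 2^(-l_i) ≤ 1 for prefix-free code
Calculating: 2^(-1) + 2^(-1) + 2^(-1) + 2^(-1) + 2^(-4) + 2^(-5) + 2^(-6) + 2^(-6) + 2^(-9) + 2^(-10)
= 0.5 + 0.5 + 0.5 + 0.5 + 0.0625 + 0.03125 + 0.015625 + 0.015625 + 0.001953125 + 0.0009765625
= 2.1279
Since 2.1279 > 1, prefix-free code does not exist


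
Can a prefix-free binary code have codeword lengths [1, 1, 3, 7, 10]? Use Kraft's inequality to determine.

Kraft inequality: Σ 2^(-l_i) ≤ 1 for prefix-free code
Calculating: 2^(-1) + 2^(-1) + 2^(-3) + 2^(-7) + 2^(-10)
= 0.5 + 0.5 + 0.125 + 0.0078125 + 0.0009765625
= 1.1338
Since 1.1338 > 1, prefix-free code does not exist


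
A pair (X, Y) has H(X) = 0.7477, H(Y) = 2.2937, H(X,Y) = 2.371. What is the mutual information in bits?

I(X;Y) = H(X) + H(Y) - H(X,Y)
I(X;Y) = 0.7477 + 2.2937 - 2.371 = 0.6704 bits
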